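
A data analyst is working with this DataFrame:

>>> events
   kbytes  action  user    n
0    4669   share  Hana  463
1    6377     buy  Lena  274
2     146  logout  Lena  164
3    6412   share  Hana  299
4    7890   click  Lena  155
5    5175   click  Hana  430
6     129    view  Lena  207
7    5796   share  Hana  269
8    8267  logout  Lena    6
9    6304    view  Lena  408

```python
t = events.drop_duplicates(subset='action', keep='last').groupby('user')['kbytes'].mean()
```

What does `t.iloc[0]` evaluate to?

drop duplicate action (keep=last):
   kbytes  action  user    n
1    6377     buy  Lena  274
5    5175   click  Hana  430
7    5796   share  Hana  269
8    8267  logout  Lena    6
9    6304    view  Lena  408
group by user, mean of kbytes:
user
Hana    5485.500000
Lena    6982.666667
Name: kbytes, dtype: float64

5485.5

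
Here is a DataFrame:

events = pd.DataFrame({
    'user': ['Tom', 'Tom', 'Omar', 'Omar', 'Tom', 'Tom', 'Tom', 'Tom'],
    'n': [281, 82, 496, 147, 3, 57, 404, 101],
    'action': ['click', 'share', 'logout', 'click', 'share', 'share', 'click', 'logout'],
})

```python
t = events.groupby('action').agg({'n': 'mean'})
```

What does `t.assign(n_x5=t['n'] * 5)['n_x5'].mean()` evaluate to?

group by action, mean of n:
                 n
action            
click   277.333333
logout  298.500000
share    47.333333
add column n_x5 = t['n'] * 5:
                 n         n_x5
action                         
click   277.333333  1386.666667
logout  298.500000  1492.500000
share    47.333333   236.666667
Hence 1038.61111111.

1038.61111111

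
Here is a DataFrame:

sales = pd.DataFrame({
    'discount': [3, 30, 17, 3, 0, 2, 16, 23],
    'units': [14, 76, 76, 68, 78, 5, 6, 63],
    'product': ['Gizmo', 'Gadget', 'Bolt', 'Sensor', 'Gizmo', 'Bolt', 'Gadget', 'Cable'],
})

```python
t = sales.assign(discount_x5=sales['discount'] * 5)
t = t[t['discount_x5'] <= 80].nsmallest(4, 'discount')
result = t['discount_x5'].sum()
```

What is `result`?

add column discount_x5 = sales['discount'] * 5:
   discount  units product  discount_x5
0         3     14   Gizmo           15
1        30     76  Gadget          150
2        17     76    Bolt           85
3         3     68  Sensor           15
4         0     78   Gizmo            0
5         2      5    Bolt           10
6        16      6  Gadget           80
7        23     63   Cable          115
filter rows where discount_x5 <= 80:
   discount  units product  discount_x5
0         3     14   Gizmo           15
3         3     68  Sensor           15
4         0     78   Gizmo            0
5         2      5    Bolt           10
6        16      6  Gadget           80
take 4 rows with smallest discount:
   discount  units product  discount_x5
4         0     78   Gizmo            0
5         2      5    Bolt           10
0         3     14   Gizmo           15
3         3     68  Sensor           15
Hence 40.

40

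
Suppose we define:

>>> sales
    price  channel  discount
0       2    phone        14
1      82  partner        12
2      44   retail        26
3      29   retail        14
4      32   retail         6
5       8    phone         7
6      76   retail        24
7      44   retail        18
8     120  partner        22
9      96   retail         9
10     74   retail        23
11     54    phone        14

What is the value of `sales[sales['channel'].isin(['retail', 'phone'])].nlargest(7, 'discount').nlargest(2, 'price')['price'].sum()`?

150

filter rows where channel in ['retail', 'phone']:
    price channel  discount
0       2   phone        14
2      44  retail        26
3      29  retail        14
4      32  retail         6
5       8   phone         7
6      76  retail        24
7      44  retail        18
9      96  retail         9
10     74  retail        23
11     54   phone        14
take 7 rows with largest discount:
    price channel  discount
2      44  retail        26
6      76  retail        24
10     74  retail        23
7      44  retail        18
0       2   phone        14
3      29  retail        14
11     54   phone        14
take 2 rows with largest price:
    price channel  discount
6      76  retail        24
10     74  retail        23
Taking the sum of column 'price' gives 150.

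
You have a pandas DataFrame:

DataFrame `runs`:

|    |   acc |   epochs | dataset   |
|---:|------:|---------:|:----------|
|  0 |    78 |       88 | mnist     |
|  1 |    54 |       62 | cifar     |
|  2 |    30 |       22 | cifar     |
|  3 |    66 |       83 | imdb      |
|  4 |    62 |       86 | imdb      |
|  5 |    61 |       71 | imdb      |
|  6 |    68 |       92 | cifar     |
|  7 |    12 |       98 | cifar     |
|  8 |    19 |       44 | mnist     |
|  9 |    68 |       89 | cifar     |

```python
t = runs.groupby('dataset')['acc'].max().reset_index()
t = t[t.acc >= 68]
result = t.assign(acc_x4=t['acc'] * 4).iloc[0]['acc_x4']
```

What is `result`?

272

group by dataset, max of acc:
dataset
cifar    68
imdb     66
mnist    78
Name: acc, dtype: int64
reset_index():
  dataset  acc
0   cifar   68
1    imdb   66
2   mnist   78
filter rows where acc >= 68:
  dataset  acc
0   cifar   68
2   mnist   78
add column acc_x4 = t['acc'] * 4:
  dataset  acc  acc_x4
0   cifar   68     272
2   mnist   78     312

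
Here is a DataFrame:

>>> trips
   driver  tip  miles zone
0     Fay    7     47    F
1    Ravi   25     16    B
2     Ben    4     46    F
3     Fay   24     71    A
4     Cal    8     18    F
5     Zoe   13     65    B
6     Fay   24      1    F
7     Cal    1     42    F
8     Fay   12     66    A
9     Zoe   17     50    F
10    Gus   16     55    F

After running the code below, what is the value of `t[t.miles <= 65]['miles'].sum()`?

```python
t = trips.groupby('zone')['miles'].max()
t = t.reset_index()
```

120

group by zone, max of miles:
zone
A    71
B    65
F    55
Name: miles, dtype: int64
reset_index():
  zone  miles
0    A     71
1    B     65
2    F     55
filter rows where miles <= 65:
  zone  miles
1    B     65
2    F     55
Hence 120.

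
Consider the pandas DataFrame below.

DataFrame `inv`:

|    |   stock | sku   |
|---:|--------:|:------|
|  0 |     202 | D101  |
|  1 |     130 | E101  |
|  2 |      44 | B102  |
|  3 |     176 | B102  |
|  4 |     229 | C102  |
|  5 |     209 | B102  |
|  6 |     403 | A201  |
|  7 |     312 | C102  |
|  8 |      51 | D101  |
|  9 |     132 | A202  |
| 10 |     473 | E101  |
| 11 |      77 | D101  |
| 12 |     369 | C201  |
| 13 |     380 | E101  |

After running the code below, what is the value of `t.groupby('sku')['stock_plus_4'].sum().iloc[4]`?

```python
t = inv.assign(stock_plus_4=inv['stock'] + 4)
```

add column stock_plus_4 = inv['stock'] + 4:
    stock   sku  stock_plus_4
0     202  D101           206
1     130  E101           134
2      44  B102            48
3     176  B102           180
4     229  C102           233
5     209  B102           213
6     403  A201           407
7     312  C102           316
8      51  D101            55
9     132  A202           136
10    473  E101           477
11     77  D101            81
12    369  C201           373
13    380  E101           384
group by sku, sum of stock_plus_4:
sku
A201    407
A202    136
B102    441
C102    549
C201    373
D101    342
E101    995
Name: stock_plus_4, dtype: int64
Hence 373.

373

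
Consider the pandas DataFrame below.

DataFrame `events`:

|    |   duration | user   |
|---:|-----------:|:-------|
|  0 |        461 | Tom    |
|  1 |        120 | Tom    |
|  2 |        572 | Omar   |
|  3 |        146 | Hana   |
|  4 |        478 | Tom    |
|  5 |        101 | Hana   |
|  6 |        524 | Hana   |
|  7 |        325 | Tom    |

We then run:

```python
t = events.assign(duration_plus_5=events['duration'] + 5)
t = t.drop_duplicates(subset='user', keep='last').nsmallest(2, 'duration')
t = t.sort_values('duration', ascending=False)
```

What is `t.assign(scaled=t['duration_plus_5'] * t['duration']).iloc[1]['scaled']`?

add column duration_plus_5 = events['duration'] + 5:
   duration  user  duration_plus_5
0       461   Tom              466
1       120   Tom              125
2       572  Omar              577
3       146  Hana              151
4       478   Tom              483
5       101  Hana              106
6       524  Hana              529
7       325   Tom              330
drop duplicate user (keep=last):
   duration  user  duration_plus_5
2       572  Omar              577
6       524  Hana              529
7       325   Tom              330
take 2 rows with smallest duration:
   duration  user  duration_plus_5
7       325   Tom              330
6       524  Hana              529
sort by duration descending:
   duration  user  duration_plus_5
6       524  Hana              529
7       325   Tom              330
add column scaled = t['duration_plus_5'] * t['duration']:
   duration  user  duration_plus_5  scaled
6       524  Hana              529  277196
7       325   Tom              330  107250
Finally, value at position 1, column 'scaled' = 107250.

107250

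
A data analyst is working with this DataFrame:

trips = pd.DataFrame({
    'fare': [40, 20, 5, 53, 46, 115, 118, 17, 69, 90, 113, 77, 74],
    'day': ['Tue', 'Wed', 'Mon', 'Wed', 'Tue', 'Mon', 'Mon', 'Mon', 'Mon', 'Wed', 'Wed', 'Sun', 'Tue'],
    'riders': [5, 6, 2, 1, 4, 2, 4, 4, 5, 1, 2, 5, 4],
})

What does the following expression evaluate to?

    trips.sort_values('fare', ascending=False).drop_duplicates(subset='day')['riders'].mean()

3.75

sort by fare descending:
    fare  day  riders
6    118  Mon       4
5    115  Mon       2
10   113  Wed       2
9     90  Wed       1
11    77  Sun       5
12    74  Tue       4
8     69  Mon       5
3     53  Wed       1
4     46  Tue       4
0     40  Tue       5
1     20  Wed       6
7     17  Mon       4
2      5  Mon       2
drop duplicate day (keep=first):
    fare  day  riders
6    118  Mon       4
10   113  Wed       2
11    77  Sun       5
12    74  Tue       4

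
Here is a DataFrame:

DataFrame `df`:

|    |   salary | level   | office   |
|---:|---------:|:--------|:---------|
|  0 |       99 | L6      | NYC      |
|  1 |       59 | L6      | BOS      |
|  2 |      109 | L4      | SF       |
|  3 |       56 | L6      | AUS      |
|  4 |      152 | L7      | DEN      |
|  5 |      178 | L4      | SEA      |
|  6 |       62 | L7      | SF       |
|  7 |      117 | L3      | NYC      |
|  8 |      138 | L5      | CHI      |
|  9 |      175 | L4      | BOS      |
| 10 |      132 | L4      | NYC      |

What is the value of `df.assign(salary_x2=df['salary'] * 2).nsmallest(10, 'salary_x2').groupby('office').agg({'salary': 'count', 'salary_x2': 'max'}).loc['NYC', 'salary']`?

3

add column salary_x2 = df['salary'] * 2:
    salary level office  salary_x2
0       99    L6    NYC        198
1       59    L6    BOS        118
2      109    L4     SF        218
3       56    L6    AUS        112
4      152    L7    DEN        304
5      178    L4    SEA        356
6       62    L7     SF        124
7      117    L3    NYC        234
8      138    L5    CHI        276
9      175    L4    BOS        350
10     132    L4    NYC        264
take 10 rows with smallest salary_x2:
    salary level office  salary_x2
3       56    L6    AUS        112
1       59    L6    BOS        118
6       62    L7     SF        124
0       99    L6    NYC        198
2      109    L4     SF        218
7      117    L3    NYC        234
10     132    L4    NYC        264
8      138    L5    CHI        276
4      152    L7    DEN        304
9      175    L4    BOS        350
group by office: count(salary), max(salary_x2):
        salary  salary_x2
office                   
AUS          1        112
BOS          2        350
CHI          1        276
DEN          1        304
NYC          3        264
SF           2        218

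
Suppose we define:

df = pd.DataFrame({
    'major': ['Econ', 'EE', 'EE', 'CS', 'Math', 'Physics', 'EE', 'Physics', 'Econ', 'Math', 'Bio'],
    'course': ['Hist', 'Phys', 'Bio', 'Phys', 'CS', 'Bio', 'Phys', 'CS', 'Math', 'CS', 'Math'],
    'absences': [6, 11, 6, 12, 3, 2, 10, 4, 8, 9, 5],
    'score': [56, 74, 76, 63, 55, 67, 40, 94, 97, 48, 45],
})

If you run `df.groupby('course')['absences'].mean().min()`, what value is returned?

4.0

group by course, mean of absences:
course
Bio      4.000000
CS       5.333333
Hist     6.000000
Math     6.500000
Phys    11.000000
Name: absences, dtype: float64
So min() = 4.0.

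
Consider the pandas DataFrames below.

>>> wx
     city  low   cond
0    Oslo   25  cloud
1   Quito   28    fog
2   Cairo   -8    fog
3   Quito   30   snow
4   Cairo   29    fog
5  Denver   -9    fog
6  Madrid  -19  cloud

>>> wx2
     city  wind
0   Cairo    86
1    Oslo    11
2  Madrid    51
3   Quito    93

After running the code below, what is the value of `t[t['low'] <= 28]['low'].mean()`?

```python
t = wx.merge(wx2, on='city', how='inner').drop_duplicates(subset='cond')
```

26.5

merge on 'city' (how='inner') → 6 rows:
     city  low   cond  wind
0    Oslo   25  cloud    11
1   Quito   28    fog    93
2   Cairo   -8    fog    86
3   Quito   30   snow    93
4   Cairo   29    fog    86
5  Madrid  -19  cloud    51
drop duplicate cond (keep=first):
    city  low   cond  wind
0   Oslo   25  cloud    11
1  Quito   28    fog    93
3  Quito   30   snow    93
filter rows where low <= 28:
    city  low   cond  wind
0   Oslo   25  cloud    11
1  Quito   28    fog    93
mean of column 'low' → 26.5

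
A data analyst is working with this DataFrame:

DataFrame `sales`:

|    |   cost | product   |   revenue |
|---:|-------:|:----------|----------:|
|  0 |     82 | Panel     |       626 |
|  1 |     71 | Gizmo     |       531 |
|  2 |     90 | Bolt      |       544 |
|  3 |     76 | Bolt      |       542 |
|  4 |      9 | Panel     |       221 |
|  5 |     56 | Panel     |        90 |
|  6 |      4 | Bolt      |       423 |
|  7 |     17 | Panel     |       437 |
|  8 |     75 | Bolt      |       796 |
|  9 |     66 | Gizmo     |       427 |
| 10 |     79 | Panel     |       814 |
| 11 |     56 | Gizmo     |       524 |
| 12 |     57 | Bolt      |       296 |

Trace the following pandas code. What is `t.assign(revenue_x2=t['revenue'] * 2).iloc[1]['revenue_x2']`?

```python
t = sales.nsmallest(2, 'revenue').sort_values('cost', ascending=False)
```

442

take 2 rows with smallest revenue:
   cost product  revenue
5    56   Panel       90
4     9   Panel      221
sort by cost descending:
   cost product  revenue
5    56   Panel       90
4     9   Panel      221
add column revenue_x2 = t['revenue'] * 2:
   cost product  revenue  revenue_x2
5    56   Panel       90         180
4     9   Panel      221         442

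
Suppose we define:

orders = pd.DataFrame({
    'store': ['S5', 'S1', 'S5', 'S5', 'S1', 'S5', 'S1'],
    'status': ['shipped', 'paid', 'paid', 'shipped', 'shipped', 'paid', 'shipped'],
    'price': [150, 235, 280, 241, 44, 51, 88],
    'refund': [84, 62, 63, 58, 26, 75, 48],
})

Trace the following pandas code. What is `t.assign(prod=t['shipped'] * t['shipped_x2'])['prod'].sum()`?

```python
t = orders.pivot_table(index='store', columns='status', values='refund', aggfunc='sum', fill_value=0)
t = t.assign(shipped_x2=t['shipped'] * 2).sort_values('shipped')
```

51280

pivot: rows=store, cols=status, sum(refund):
status  paid  shipped
store                
S1        62       74
S5       138      142
add column shipped_x2 = t['shipped'] * 2:
status  paid  shipped  shipped_x2
store                            
S1        62       74         148
S5       138      142         284
sort by shipped:
status  paid  shipped  shipped_x2
store                            
S1        62       74         148
S5       138      142         284
add column prod = t['shipped'] * t['shipped_x2']:
status  paid  shipped  shipped_x2   prod
store                                   
S1        62       74         148  10952
S5       138      142         284  40328
So sum() = 51280.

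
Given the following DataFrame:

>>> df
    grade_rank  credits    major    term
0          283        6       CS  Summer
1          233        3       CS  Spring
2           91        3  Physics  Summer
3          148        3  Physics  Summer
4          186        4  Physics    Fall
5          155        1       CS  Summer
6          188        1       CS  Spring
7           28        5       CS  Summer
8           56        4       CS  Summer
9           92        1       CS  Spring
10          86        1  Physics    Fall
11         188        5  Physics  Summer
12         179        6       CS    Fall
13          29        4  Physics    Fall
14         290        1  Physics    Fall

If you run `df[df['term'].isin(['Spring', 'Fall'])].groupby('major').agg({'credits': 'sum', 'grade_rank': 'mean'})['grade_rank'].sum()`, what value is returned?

320.75

filter rows where term in ['Spring', 'Fall']:
    grade_rank  credits    major    term
1          233        3       CS  Spring
4          186        4  Physics    Fall
6          188        1       CS  Spring
9           92        1       CS  Spring
10          86        1  Physics    Fall
12         179        6       CS    Fall
13          29        4  Physics    Fall
14         290        1  Physics    Fall
group by major: sum(credits), mean(grade_rank):
         credits  grade_rank
major                       
CS            11      173.00
Physics       10      147.75
The sum of column 'grade_rank' is 320.75.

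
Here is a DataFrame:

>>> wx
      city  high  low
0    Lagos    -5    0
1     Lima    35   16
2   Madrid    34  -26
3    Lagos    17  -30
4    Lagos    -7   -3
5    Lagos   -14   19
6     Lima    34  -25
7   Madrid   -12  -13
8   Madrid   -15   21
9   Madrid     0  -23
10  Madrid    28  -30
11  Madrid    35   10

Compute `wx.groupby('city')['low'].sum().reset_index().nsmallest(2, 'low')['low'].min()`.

-61

group by city, sum of low:
city
Lagos    -14
Lima      -9
Madrid   -61
Name: low, dtype: int64
reset_index():
     city  low
0   Lagos  -14
1    Lima   -9
2  Madrid  -61
take 2 rows with smallest low:
     city  low
2  Madrid  -61
0   Lagos  -14
Reading off the min of column 'low', we get -61.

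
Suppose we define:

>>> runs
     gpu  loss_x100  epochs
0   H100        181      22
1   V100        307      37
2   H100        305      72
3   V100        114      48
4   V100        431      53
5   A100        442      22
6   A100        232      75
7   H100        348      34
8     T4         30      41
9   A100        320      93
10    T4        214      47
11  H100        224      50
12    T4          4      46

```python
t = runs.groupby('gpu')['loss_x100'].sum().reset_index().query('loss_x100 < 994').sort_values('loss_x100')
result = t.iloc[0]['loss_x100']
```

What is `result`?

group by gpu, sum of loss_x100:
gpu
A100     994
H100    1058
T4       248
V100     852
Name: loss_x100, dtype: int64
reset_index():
    gpu  loss_x100
0  A100        994
1  H100       1058
2    T4        248
3  V100        852
filter rows where loss_x100 < 994:
    gpu  loss_x100
2    T4        248
3  V100        852
sort by loss_x100:
    gpu  loss_x100
2    T4        248
3  V100        852

248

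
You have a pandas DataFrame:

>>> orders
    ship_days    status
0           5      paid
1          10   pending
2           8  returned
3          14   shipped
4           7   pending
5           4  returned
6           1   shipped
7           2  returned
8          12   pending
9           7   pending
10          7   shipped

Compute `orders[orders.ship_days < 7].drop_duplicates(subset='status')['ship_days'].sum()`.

filter rows where ship_days < 7:
   ship_days    status
0          5      paid
5          4  returned
6          1   shipped
7          2  returned
drop duplicate status (keep=first):
   ship_days    status
0          5      paid
5          4  returned
6          1   shipped

10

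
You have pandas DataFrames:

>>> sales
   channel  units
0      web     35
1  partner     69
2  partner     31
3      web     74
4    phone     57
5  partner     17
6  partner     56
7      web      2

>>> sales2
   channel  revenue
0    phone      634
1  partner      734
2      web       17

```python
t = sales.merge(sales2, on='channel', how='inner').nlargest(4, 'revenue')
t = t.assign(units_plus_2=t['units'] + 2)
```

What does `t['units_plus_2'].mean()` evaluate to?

45.25

merge on 'channel' (how='inner') → 8 rows:
   channel  units  revenue
0      web     35       17
1  partner     69      734
2  partner     31      734
3      web     74       17
4    phone     57      634
5  partner     17      734
6  partner     56      734
7      web      2       17
take 4 rows with largest revenue:
   channel  units  revenue
1  partner     69      734
2  partner     31      734
5  partner     17      734
6  partner     56      734
add column units_plus_2 = t['units'] + 2:
   channel  units  revenue  units_plus_2
1  partner     69      734            71
2  partner     31      734            33
5  partner     17      734            19
6  partner     56      734            58
Taking the mean of column 'units_plus_2' gives 45.25.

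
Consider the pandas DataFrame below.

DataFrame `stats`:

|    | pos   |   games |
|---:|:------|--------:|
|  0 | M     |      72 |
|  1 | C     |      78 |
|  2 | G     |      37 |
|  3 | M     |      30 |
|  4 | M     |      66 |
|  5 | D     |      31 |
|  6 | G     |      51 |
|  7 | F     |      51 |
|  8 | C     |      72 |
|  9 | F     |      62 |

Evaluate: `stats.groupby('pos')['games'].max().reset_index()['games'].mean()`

58.8

group by pos, max of games:
pos
C    78
D    31
F    62
G    51
M    72
Name: games, dtype: int64
reset_index():
  pos  games
0   C     78
1   D     31
2   F     62
3   G     51
4   M     72
Finally, mean of column 'games' = 58.8.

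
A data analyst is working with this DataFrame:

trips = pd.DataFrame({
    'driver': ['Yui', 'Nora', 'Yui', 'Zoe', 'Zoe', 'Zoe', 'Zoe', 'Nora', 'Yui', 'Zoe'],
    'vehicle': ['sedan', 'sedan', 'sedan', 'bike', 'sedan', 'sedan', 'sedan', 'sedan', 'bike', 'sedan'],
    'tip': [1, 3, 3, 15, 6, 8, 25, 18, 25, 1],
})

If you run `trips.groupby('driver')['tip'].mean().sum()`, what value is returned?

group by driver, mean of tip:
driver
Nora    10.500000
Yui      9.666667
Zoe     11.000000
Name: tip, dtype: float64

31.1666666667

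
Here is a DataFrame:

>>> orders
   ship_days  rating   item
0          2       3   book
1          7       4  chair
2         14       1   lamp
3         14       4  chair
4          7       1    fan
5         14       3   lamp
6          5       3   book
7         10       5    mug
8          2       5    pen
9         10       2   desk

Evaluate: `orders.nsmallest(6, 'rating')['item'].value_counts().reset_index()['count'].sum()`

take 6 rows with smallest rating:
   ship_days  rating  item
2         14       1  lamp
4          7       1   fan
9         10       2  desk
0          2       3  book
5         14       3  lamp
6          5       3  book
value_counts of item:
item
lamp    2
book    2
fan     1
desk    1
Name: count, dtype: int64
reset_index():
   item  count
0  lamp      2
1  book      2
2   fan      1
3  desk      1
Then the sum of column 'count': 6

6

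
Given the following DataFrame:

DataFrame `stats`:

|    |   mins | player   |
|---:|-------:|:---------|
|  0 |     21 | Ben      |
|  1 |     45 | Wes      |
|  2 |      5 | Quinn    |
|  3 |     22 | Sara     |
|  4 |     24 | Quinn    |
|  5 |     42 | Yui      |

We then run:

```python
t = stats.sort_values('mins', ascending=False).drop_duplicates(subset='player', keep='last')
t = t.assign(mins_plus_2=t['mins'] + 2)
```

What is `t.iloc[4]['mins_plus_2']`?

sort by mins descending:
   mins player
1    45    Wes
5    42    Yui
4    24  Quinn
3    22   Sara
0    21    Ben
2     5  Quinn
drop duplicate player (keep=last):
   mins player
1    45    Wes
5    42    Yui
3    22   Sara
0    21    Ben
2     5  Quinn
add column mins_plus_2 = t['mins'] + 2:
   mins player  mins_plus_2
1    45    Wes           47
5    42    Yui           44
3    22   Sara           24
0    21    Ben           23
2     5  Quinn            7

7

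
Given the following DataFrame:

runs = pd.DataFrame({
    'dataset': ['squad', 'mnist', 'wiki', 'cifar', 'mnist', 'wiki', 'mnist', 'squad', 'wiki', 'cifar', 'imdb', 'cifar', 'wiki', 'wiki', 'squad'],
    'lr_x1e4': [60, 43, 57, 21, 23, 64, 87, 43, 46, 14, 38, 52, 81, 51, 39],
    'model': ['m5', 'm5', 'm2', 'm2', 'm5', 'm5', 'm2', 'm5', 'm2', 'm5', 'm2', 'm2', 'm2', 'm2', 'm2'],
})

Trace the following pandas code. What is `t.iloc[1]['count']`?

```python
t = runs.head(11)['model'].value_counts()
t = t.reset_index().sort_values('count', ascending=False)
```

take first 11 rows:
   dataset  lr_x1e4 model
0    squad       60    m5
1    mnist       43    m5
2     wiki       57    m2
3    cifar       21    m2
4    mnist       23    m5
5     wiki       64    m5
6    mnist       87    m2
7    squad       43    m5
8     wiki       46    m2
9    cifar       14    m5
10    imdb       38    m2
value_counts of model:
model
m5    6
m2    5
Name: count, dtype: int64
reset_index():
  model  count
0    m5      6
1    m2      5
sort by count descending:
  model  count
0    m5      6
1    m2      5
value at position 1, column 'count' → 5

5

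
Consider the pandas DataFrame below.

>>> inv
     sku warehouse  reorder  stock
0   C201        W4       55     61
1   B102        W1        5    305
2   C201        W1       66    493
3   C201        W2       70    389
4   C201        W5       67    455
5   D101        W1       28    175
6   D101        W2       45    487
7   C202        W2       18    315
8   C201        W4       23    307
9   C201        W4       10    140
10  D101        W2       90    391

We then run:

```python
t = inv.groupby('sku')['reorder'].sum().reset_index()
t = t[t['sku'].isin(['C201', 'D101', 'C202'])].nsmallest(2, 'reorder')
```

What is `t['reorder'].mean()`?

group by sku, sum of reorder:
sku
B102      5
C201    291
C202     18
D101    163
Name: reorder, dtype: int64
reset_index():
    sku  reorder
0  B102        5
1  C201      291
2  C202       18
3  D101      163
filter rows where sku in ['C201', 'D101', 'C202']:
    sku  reorder
1  C201      291
2  C202       18
3  D101      163
take 2 rows with smallest reorder:
    sku  reorder
2  C202       18
3  D101      163

90.5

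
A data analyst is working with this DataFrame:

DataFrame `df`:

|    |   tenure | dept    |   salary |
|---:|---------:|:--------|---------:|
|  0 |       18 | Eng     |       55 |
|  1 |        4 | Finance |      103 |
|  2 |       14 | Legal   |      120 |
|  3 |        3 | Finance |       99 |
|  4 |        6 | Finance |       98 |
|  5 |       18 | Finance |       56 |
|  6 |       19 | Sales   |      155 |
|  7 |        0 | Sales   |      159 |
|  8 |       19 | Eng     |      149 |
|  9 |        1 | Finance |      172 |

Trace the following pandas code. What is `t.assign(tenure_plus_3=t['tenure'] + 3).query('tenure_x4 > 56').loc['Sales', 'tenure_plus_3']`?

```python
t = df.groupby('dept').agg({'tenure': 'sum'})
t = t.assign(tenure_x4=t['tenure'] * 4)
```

group by dept, sum of tenure:
         tenure
dept           
Eng          37
Finance      32
Legal        14
Sales        19
add column tenure_x4 = t['tenure'] * 4:
         tenure  tenure_x4
dept                      
Eng          37        148
Finance      32        128
Legal        14         56
Sales        19         76
add column tenure_plus_3 = t['tenure'] + 3:
         tenure  tenure_x4  tenure_plus_3
dept                                     
Eng          37        148             40
Finance      32        128             35
Legal        14         56             17
Sales        19         76             22
filter rows where tenure_x4 > 56:
         tenure  tenure_x4  tenure_plus_3
dept                                     
Eng          37        148             40
Finance      32        128             35
Sales        19         76             22

22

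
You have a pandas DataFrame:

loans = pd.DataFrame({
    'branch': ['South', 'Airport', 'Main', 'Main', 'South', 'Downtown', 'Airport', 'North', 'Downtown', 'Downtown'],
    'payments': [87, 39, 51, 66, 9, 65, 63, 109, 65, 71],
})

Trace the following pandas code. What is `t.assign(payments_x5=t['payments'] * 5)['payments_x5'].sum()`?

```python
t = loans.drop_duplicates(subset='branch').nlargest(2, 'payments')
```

drop duplicate branch (keep=first):
     branch  payments
0     South        87
1   Airport        39
2      Main        51
5  Downtown        65
7     North       109
take 2 rows with largest payments:
  branch  payments
7  North       109
0  South        87
add column payments_x5 = t['payments'] * 5:
  branch  payments  payments_x5
7  North       109          545
0  South        87          435

980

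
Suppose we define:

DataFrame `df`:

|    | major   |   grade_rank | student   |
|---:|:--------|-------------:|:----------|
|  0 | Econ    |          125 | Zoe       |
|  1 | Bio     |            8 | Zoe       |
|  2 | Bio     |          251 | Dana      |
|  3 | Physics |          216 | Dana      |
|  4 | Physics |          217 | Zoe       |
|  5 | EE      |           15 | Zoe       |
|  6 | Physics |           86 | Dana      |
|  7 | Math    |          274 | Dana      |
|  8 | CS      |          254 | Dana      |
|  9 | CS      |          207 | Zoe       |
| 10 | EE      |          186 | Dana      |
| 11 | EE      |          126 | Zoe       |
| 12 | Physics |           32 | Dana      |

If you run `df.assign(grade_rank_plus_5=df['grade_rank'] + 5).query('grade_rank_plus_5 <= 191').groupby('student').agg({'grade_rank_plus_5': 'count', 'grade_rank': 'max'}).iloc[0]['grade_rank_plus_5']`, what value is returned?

add column grade_rank_plus_5 = df['grade_rank'] + 5:
      major  grade_rank student  grade_rank_plus_5
0      Econ         125     Zoe                130
1       Bio           8     Zoe                 13
2       Bio         251    Dana                256
3   Physics         216    Dana                221
4   Physics         217     Zoe                222
5        EE          15     Zoe                 20
6   Physics          86    Dana                 91
7      Math         274    Dana                279
8        CS         254    Dana                259
9        CS         207     Zoe                212
10       EE         186    Dana                191
11       EE         126     Zoe                131
12  Physics          32    Dana                 37
filter rows where grade_rank_plus_5 <= 191:
      major  grade_rank student  grade_rank_plus_5
0      Econ         125     Zoe                130
1       Bio           8     Zoe                 13
5        EE          15     Zoe                 20
6   Physics          86    Dana                 91
10       EE         186    Dana                191
11       EE         126     Zoe                131
12  Physics          32    Dana                 37
group by student: count(grade_rank_plus_5), max(grade_rank):
         grade_rank_plus_5  grade_rank
student                               
Dana                     3         186
Zoe                      4         126
value at position 0, column 'grade_rank_plus_5' → 3

3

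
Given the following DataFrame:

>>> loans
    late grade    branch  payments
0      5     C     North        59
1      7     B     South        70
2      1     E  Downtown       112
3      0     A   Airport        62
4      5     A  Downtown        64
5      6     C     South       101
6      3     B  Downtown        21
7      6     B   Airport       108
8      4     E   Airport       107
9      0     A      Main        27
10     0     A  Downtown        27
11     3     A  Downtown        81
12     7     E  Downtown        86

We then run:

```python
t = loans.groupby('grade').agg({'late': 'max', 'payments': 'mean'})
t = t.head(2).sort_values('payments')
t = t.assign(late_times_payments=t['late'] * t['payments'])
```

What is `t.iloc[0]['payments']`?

52.2

group by grade: max(late), mean(payments):
       late    payments
grade                  
A         5   52.200000
B         7   66.333333
C         6   80.000000
E         7  101.666667
take first 2 rows:
       late   payments
grade                 
A         5  52.200000
B         7  66.333333
sort by payments:
       late   payments
grade                 
A         5  52.200000
B         7  66.333333
add column late_times_payments = t['late'] * t['payments']:
       late   payments  late_times_payments
grade                                      
A         5  52.200000           261.000000
B         7  66.333333           464.333333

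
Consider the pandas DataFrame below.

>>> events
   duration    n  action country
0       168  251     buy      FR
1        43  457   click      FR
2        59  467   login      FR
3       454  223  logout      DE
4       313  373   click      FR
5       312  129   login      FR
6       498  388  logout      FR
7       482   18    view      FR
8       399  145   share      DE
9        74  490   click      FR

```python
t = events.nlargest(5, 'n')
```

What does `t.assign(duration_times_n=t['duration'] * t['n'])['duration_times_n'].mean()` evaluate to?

78687.4

take 5 rows with largest n:
   duration    n  action country
9        74  490   click      FR
2        59  467   login      FR
1        43  457   click      FR
6       498  388  logout      FR
4       313  373   click      FR
add column duration_times_n = t['duration'] * t['n']:
   duration    n  action country  duration_times_n
9        74  490   click      FR             36260
2        59  467   login      FR             27553
1        43  457   click      FR             19651
6       498  388  logout      FR            193224
4       313  373   click      FR            116749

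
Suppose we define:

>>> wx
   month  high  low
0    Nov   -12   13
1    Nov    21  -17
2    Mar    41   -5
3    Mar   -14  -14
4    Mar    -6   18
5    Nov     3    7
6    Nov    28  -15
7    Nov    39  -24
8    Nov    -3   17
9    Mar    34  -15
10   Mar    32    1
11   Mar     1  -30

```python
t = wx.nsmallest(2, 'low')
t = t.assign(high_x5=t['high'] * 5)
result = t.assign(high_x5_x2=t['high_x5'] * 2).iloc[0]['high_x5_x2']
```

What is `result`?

10

take 2 rows with smallest low:
   month  high  low
11   Mar     1  -30
7    Nov    39  -24
add column high_x5 = t['high'] * 5:
   month  high  low  high_x5
11   Mar     1  -30        5
7    Nov    39  -24      195
add column high_x5_x2 = t['high_x5'] * 2:
   month  high  low  high_x5  high_x5_x2
11   Mar     1  -30        5          10
7    Nov    39  -24      195         390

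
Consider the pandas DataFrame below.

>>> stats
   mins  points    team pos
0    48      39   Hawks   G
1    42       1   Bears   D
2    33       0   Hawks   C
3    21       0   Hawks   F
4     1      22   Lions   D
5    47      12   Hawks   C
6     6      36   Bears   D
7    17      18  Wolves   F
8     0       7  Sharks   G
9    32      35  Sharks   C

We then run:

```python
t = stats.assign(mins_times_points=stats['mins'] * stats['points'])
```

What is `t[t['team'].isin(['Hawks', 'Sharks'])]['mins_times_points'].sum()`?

3556

add column mins_times_points = stats['mins'] * stats['points']:
   mins  points    team pos  mins_times_points
0    48      39   Hawks   G               1872
1    42       1   Bears   D                 42
2    33       0   Hawks   C                  0
3    21       0   Hawks   F                  0
4     1      22   Lions   D                 22
5    47      12   Hawks   C                564
6     6      36   Bears   D                216
7    17      18  Wolves   F                306
8     0       7  Sharks   G                  0
9    32      35  Sharks   C               1120
filter rows where team in ['Hawks', 'Sharks']:
   mins  points    team pos  mins_times_points
0    48      39   Hawks   G               1872
2    33       0   Hawks   C                  0
3    21       0   Hawks   F                  0
5    47      12   Hawks   C                564
8     0       7  Sharks   G                  0
9    32      35  Sharks   C               1120
sum of column 'mins_times_points' → 3556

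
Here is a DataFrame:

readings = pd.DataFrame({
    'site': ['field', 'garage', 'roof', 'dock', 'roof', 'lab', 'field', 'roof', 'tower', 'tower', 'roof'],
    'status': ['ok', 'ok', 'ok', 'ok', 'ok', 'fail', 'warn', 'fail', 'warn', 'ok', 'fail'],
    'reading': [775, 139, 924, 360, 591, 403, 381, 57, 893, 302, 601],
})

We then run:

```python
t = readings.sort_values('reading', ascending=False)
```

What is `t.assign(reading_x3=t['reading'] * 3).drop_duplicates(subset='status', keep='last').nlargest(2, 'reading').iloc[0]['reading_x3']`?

1143

sort by reading descending:
      site status  reading
2     roof     ok      924
8    tower   warn      893
0    field     ok      775
10    roof   fail      601
4     roof     ok      591
5      lab   fail      403
6    field   warn      381
3     dock     ok      360
9    tower     ok      302
1   garage     ok      139
7     roof   fail       57
add column reading_x3 = t['reading'] * 3:
      site status  reading  reading_x3
2     roof     ok      924        2772
8    tower   warn      893        2679
0    field     ok      775        2325
10    roof   fail      601        1803
4     roof     ok      591        1773
5      lab   fail      403        1209
6    field   warn      381        1143
3     dock     ok      360        1080
9    tower     ok      302         906
1   garage     ok      139         417
7     roof   fail       57         171
drop duplicate status (keep=last):
     site status  reading  reading_x3
6   field   warn      381        1143
1  garage     ok      139         417
7    roof   fail       57         171
take 2 rows with largest reading:
     site status  reading  reading_x3
6   field   warn      381        1143
1  garage     ok      139         417
Taking the value at position 0, column 'reading_x3' gives 1143.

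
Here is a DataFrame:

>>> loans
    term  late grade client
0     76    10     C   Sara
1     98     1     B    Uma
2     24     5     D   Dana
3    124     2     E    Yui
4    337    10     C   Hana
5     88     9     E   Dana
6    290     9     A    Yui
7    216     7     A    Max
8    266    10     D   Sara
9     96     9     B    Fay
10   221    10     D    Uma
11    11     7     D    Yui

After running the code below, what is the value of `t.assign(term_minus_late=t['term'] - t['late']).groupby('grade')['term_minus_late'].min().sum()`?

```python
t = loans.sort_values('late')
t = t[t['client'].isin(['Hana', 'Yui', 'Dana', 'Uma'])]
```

788

sort by late:
    term  late grade client
1     98     1     B    Uma
3    124     2     E    Yui
2     24     5     D   Dana
7    216     7     A    Max
11    11     7     D    Yui
5     88     9     E   Dana
6    290     9     A    Yui
9     96     9     B    Fay
0     76    10     C   Sara
4    337    10     C   Hana
8    266    10     D   Sara
10   221    10     D    Uma
filter rows where client in ['Hana', 'Yui', 'Dana', 'Uma']:
    term  late grade client
1     98     1     B    Uma
3    124     2     E    Yui
2     24     5     D   Dana
11    11     7     D    Yui
5     88     9     E   Dana
6    290     9     A    Yui
4    337    10     C   Hana
10   221    10     D    Uma
add column term_minus_late = t['term'] - t['late']:
    term  late grade client  term_minus_late
1     98     1     B    Uma               97
3    124     2     E    Yui              122
2     24     5     D   Dana               19
11    11     7     D    Yui                4
5     88     9     E   Dana               79
6    290     9     A    Yui              281
4    337    10     C   Hana              327
10   221    10     D    Uma              211
group by grade, min of term_minus_late:
grade
A    281
B     97
C    327
D      4
E     79
Name: term_minus_late, dtype: int64
Reading off the sum of the resulting series, we get 788.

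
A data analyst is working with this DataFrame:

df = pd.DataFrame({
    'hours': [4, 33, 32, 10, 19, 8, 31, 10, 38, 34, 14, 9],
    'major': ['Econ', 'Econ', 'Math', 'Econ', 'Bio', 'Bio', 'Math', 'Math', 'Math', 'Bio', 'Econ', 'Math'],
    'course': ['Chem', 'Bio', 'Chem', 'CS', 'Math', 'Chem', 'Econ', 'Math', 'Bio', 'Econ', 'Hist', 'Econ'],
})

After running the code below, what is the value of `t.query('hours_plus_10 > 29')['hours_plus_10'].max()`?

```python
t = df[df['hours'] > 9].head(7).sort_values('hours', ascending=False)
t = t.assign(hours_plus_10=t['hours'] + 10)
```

48

filter rows where hours > 9:
    hours major course
1      33  Econ    Bio
2      32  Math   Chem
3      10  Econ     CS
4      19   Bio   Math
6      31  Math   Econ
7      10  Math   Math
8      38  Math    Bio
9      34   Bio   Econ
10     14  Econ   Hist
take first 7 rows:
   hours major course
1     33  Econ    Bio
2     32  Math   Chem
3     10  Econ     CS
4     19   Bio   Math
6     31  Math   Econ
7     10  Math   Math
8     38  Math    Bio
sort by hours descending:
   hours major course
8     38  Math    Bio
1     33  Econ    Bio
2     32  Math   Chem
6     31  Math   Econ
4     19   Bio   Math
3     10  Econ     CS
7     10  Math   Math
add column hours_plus_10 = t['hours'] + 10:
   hours major course  hours_plus_10
8     38  Math    Bio             48
1     33  Econ    Bio             43
2     32  Math   Chem             42
6     31  Math   Econ             41
4     19   Bio   Math             29
3     10  Econ     CS             20
7     10  Math   Math             20
filter rows where hours_plus_10 > 29:
   hours major course  hours_plus_10
8     38  Math    Bio             48
1     33  Econ    Bio             43
2     32  Math   Chem             42
6     31  Math   Econ             41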